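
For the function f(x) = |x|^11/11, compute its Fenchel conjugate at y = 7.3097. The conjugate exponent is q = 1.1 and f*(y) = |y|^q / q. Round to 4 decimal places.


The conjugate exponent q satisfies 1/p + 1/q = 1.
p = 11, so q = 11/(11 - 1) = 1.1
|y|^q = 7.3097^1.1 = 8.9185
f*(7.3097) = 8.9185 / 1.1 = 8.1077


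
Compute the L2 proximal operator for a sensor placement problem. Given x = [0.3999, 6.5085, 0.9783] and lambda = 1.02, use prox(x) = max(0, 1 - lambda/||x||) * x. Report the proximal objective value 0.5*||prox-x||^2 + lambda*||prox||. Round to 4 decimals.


Step 1: Compute ||x||.
||x|| = 6.5938
Step 2: Compute scaling factor.
scale = max(0, 1 - 1.02/6.5938) = 0.8453
Step 3: prox(x) = [0.338, 5.5017, 0.827]
||prox(x)|| = 5.5738
Step 4: Proximal objective.
0.5*||prox-x||^2 = 0.5202
lambda*||prox|| = 5.6853
Total = 6.2054


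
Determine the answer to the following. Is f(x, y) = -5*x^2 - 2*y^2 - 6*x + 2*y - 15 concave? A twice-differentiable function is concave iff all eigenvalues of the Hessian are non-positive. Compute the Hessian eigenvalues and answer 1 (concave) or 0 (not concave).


The Hessian of f(x,y) = -5*x^2 - 2*y^2 - 6*x + 2*y - 15 is:
H = [[-10, 0], [0, -4]]
Trace = -10 - 4 = -14
Determinant = -10*-4 - (0)^2 = 40
Discriminant = (-14)^2 - 4*40 = 36.0
Eigenvalues: lambda_1 = -10.0, lambda_2 = -4.0
The function is concave.

1


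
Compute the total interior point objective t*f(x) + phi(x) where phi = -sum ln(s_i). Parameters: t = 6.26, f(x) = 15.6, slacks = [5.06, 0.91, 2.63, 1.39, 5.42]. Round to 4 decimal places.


Step 1: Compute log-barrier.
ln values: [1.6214, -0.0943, 0.967, 0.3293, 1.6901]
phi = -(1.6214 - 0.0943 + 0.967 + 0.3293 + 1.6901) = -4.5134
Step 2: Compute augmented objective.
t*f(x) = 6.26*15.6 = 97.656
Total = 97.656 - 4.5134 = 93.1426


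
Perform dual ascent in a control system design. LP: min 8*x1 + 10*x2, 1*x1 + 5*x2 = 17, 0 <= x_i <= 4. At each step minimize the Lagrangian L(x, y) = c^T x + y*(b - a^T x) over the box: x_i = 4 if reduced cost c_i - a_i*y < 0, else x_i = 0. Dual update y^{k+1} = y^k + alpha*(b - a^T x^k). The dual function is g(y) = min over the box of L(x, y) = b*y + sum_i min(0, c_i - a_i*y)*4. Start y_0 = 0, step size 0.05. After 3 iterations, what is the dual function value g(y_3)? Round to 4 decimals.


Dual ascent for LP: min 8*x1 + 10*x2, 1*x1 + 5*x2 = 17, 0 <= x_i <= 4
Step 1: y^k = 0.0, reduced costs: (8.0, 10.0)
  x^k = (0.0, 0.0), subgradient = b - a^T x = 17.0
  y^{k+1} = 0.0 + 0.05*17.0 = 0.85
Step 2: y^k = 0.85, reduced costs: (7.15, 5.75)
  x^k = (0.0, 0.0), subgradient = b - a^T x = 17.0
  y^{k+1} = 0.85 + 0.05*17.0 = 1.7
Step 3: y^k = 1.7, reduced costs: (6.3, 1.5)
  x^k = (0.0, 0.0), subgradient = b - a^T x = 17.0
  y^{k+1} = 1.7 + 0.05*17.0 = 2.55
Dual objective at y_3 = 2.55: reduced costs (5.45, -2.75), box minimizer x = (0.0, 4.0)
g(y_3) = b*y + (c1 - a1*y)*x1 + (c2 - a2*y)*x2 = 17*2.55 + 5.45*0.0 + (-2.75)*4.0 = 43.35 + 0.0 - 11.0 = 32.35


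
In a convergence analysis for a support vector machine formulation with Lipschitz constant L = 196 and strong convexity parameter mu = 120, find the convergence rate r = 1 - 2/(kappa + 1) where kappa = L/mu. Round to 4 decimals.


Step 1: Compute the condition number.
kappa = L/mu = 196/120 = 1.6333
Step 2: Compute the convergence rate.
r = 1 - 2/(kappa + 1) = 1 - 2*mu/(L + mu) = (L - mu)/(L + mu) = 76/316 = 0.2405


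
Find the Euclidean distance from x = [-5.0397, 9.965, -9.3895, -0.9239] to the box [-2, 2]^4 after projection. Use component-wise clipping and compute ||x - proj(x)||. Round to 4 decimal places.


Project each component onto [-2, 2].
clip(-5.0397) = -2.0, clip(9.965) = 2.0, clip(-9.3895) = -2.0, clip(-0.9239) = -0.9239
Projection = [-2.0, 2.0, -2.0, -0.9239]
Squared diffs: [9.2398, 63.4412, 54.6047, 0.0]
Distance = sqrt(127.2857) = 11.2821


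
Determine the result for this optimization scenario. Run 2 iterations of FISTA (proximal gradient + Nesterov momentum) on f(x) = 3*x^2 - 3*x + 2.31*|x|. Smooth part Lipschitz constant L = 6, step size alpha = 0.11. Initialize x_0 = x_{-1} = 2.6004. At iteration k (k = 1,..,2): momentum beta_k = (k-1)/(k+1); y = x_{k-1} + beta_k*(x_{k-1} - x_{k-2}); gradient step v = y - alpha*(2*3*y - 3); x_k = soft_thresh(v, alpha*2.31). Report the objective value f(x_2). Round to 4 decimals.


FISTA on f(x) = 3*x^2 - 3*x + 2.31*|x|
L = 6, alpha = 0.11
Iteration 1: beta = 0.0, y = 2.6004 + 0.0*(2.6004 - 2.6004) = 2.6004
  grad(y) = 12.6024, v = y - alpha*grad = 1.2141
  prox(v) = soft_thresh(1.2141, 0.2541) = 0.96
Iteration 2: beta = 0.3333, y = 0.96 + 0.3333*(0.96 - 2.6004) = 0.4132
  grad(y) = -0.5205, v = y - alpha*grad = 0.4705
  prox(v) = soft_thresh(0.4705, 0.2541) = 0.2164
f(x_2) = 3*0.2164^2 - 3*0.2164 + 2.31*|0.2164| = -0.0088


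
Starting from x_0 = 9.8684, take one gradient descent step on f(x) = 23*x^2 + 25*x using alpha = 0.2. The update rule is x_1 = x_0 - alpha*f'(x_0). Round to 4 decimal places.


We compute the gradient at x_0 and apply the update.
f'(x) = 46*x + 25
f'(9.8684) = 46*9.8684 + 25 = 478.9464
x_1 = 9.8684 - 0.2*478.9464 = -85.9209


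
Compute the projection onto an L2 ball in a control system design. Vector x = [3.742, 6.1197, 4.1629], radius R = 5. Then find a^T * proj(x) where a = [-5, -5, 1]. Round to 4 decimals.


Step 1: Compute ||x|| (intermediates to 6 decimals).
||x|| = sqrt(3.742^2 + 6.1197^2 + 4.1629^2) = 8.293553
Step 2: Project.
Since ||x|| > R, scale = R/||x|| = 5/8.293553 = 0.602878, proj(x) = scale * x
proj(x) = [2.255969, 3.689432, 2.509721]
Step 3: Dot product.
a^T * proj(x) = -5*2.255969 - 5*3.689432 + 1*2.509721 = -27.2173


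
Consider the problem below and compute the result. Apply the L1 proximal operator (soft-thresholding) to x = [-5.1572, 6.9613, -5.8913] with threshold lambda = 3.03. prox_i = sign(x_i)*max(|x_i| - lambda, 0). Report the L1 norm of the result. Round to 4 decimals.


Soft-thresholding with lambda = 3.03:
prox(-5.1572) = sign(-5.1572)*max(|-5.1572| - 3.03, 0) = -2.1272
prox(6.9613) = sign(6.9613)*max(|6.9613| - 3.03, 0) = 3.9313
prox(-5.8913) = sign(-5.8913)*max(|-5.8913| - 3.03, 0) = -2.8613
prox(x) = [-2.1272, 3.9313, -2.8613]
||prox(x)||_1 = 2.1272 + 3.9313 + 2.8613 = 8.9198


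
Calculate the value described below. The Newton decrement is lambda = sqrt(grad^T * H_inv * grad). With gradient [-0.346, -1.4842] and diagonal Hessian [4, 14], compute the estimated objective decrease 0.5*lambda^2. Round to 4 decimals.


Step 1: H is diagonal, so H^(-1) * g = [-0.0865, -0.106].
Step 2: g^T H^(-1) g = sum_i g_i^2 / H_ii
  = (-0.346)^2/4 + (-1.4842)^2/14
  = 0.0299 + 0.1573 = 0.1873
Step 3: Objective decrease = 0.5 * g^T H^(-1) g = 0.0936


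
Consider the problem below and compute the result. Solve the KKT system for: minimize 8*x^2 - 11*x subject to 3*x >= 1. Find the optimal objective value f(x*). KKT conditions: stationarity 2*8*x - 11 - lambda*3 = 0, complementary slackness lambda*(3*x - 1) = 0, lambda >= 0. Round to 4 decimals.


Step 1: Try lambda = 0 (constraint inactive).
Stationarity: 2*8*x - 11 = 0
x* = 11/(2*8) = 0.6875
Check constraint: 3*0.6875 = 2.0625 >= 1 -- satisfied.
Step 2: Compute optimal value.
f(x*) = 8*0.6875^2 - 11*0.6875 = -3.7813


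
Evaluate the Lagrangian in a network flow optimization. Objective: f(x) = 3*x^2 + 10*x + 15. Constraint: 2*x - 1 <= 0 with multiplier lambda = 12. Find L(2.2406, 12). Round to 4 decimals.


Step 1: Evaluate f(x).
f(2.2406) = 3*2.2406^2 + 10*2.2406 + 15 = 52.4669
Step 2: Evaluate g(x).
g(2.2406) = 2*2.2406 - 1 = 3.4812
Step 3: Compute Lagrangian.
L = 52.4669 + 12*3.4812 = 94.2413


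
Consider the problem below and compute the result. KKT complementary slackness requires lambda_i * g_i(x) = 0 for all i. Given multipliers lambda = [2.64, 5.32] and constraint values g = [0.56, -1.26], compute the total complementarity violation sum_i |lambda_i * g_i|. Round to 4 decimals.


KKT complementary slackness check:
lambda_1 * g_1 = 2.64 * 0.56 = 1.4784
lambda_2 * g_2 = 5.32 * -1.26 = -6.7032
Total violation = 1.4784 + 6.7032 = 8.1816


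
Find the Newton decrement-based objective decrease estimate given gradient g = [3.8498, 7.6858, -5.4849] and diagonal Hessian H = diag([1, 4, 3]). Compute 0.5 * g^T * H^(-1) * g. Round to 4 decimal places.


Step 1: H is diagonal, so H^(-1) * g = [3.8498, 1.9215, -1.8283].
Step 2: g^T H^(-1) g = sum_i g_i^2 / H_ii
  = (3.8498)^2/1 + (7.6858)^2/4 + (-5.4849)^2/3
  = 14.821 + 14.7679 + 10.028 = 39.6169
Step 3: Objective decrease = 0.5 * g^T H^(-1) g = 19.8084


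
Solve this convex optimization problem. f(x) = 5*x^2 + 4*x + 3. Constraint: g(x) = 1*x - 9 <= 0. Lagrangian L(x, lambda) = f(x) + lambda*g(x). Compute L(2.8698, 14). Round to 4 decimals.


Step 1: Evaluate f(x).
f(2.8698) = 5*2.8698^2 + 4*2.8698 + 3 = 55.658
Step 2: Evaluate g(x).
g(2.8698) = 1*2.8698 - 9 = -6.1302
Step 3: Compute Lagrangian.
L = 55.658 + 14*-6.1302 = -30.1648


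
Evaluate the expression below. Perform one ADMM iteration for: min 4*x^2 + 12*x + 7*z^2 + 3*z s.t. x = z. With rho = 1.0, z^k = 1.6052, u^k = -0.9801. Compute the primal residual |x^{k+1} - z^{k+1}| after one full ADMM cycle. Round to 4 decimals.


ADMM iteration with rho = 1.0, z^k = 1.6052, u^k = -0.9801
Step 1: x-update.
Minimize 4*x^2 + 12*x + (1.0/2)*(x - 1.6052 - 0.9801)^2
FOC: (2*4 + 1.0)*x = -12 + 1.0*(1.6052 + 0.9801)
x^{k+1} = -1.0461
Step 2: z-update.
Minimize 7*z^2 + 3*z + (1.0/2)*(-1.0461 - z - 0.9801)^2
FOC: (2*7 + 1.0)*z = -3 + 1.0*(-1.0461 - 0.9801)
z^{k+1} = -0.3351
Step 3: u-update.
u^{k+1} = -0.9801 - 1.0461 + 0.3351 = -1.6911
Step 4: Primal residual = |-1.0461 + 0.3351| = 0.711


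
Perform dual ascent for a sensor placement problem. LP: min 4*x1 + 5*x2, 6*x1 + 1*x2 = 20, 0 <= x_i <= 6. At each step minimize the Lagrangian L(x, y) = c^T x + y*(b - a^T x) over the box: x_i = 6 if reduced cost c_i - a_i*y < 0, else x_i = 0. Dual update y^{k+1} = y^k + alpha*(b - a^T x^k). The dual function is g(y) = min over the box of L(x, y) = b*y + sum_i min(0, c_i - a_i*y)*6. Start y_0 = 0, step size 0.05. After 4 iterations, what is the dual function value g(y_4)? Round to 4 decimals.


Dual ascent for LP: min 4*x1 + 5*x2, 6*x1 + 1*x2 = 20, 0 <= x_i <= 6
Step 1: y^k = 0.0, reduced costs: (4.0, 5.0)
  x^k = (0.0, 0.0), subgradient = b - a^T x = 20.0
  y^{k+1} = 0.0 + 0.05*20.0 = 1.0
Step 2: y^k = 1.0, reduced costs: (-2.0, 4.0)
  x^k = (6.0, 0.0), subgradient = b - a^T x = -16.0
  y^{k+1} = 1.0 + 0.05*-16.0 = 0.2
Step 3: y^k = 0.2, reduced costs: (2.8, 4.8)
  x^k = (0.0, 0.0), subgradient = b - a^T x = 20.0
  y^{k+1} = 0.2 + 0.05*20.0 = 1.2
Step 4: y^k = 1.2, reduced costs: (-3.2, 3.8)
  x^k = (6.0, 0.0), subgradient = b - a^T x = -16.0
  y^{k+1} = 1.2 + 0.05*-16.0 = 0.4
Dual objective at y_4 = 0.4: reduced costs (1.6, 4.6), box minimizer x = (0.0, 0.0)
g(y_4) = b*y + (c1 - a1*y)*x1 + (c2 - a2*y)*x2 = 20*0.4 + 1.6*0.0 + 4.6*0.0 = 8.0 + 0.0 + 0.0 = 8.0


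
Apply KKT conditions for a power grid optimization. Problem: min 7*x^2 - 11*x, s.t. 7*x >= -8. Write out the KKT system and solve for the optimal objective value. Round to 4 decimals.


Step 1: Try lambda = 0 (constraint inactive).
Stationarity: 2*7*x - 11 = 0
x* = 11/(2*7) = 11/14 = 0.7857 (rounded; the exact value 11/14 is used below)
Check constraint: 7*0.7857 = 5.4999 >= -8 -- satisfied.
Step 2: Compute optimal value.
f(x*) = 7*(11/14)^2 - 11*(11/14) = -4.3214


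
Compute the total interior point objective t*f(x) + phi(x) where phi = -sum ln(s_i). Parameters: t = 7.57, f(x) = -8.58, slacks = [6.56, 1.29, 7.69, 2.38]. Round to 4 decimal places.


Step 1: Compute log-barrier.
ln values: [1.881, 0.2546, 2.0399, 0.8671]
phi = -(1.881 + 0.2546 + 2.0399 + 0.8671) = -5.0427
Step 2: Compute augmented objective.
t*f(x) = 7.57*-8.58 = -64.9506
Total = -64.9506 - 5.0427 = -69.9933


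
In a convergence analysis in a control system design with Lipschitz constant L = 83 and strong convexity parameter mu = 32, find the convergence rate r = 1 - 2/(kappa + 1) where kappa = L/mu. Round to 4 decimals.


Step 1: Compute the condition number.
kappa = L/mu = 83/32 = 2.5938
Step 2: Compute the convergence rate.
r = 1 - 2/(kappa + 1) = 1 - 2*mu/(L + mu) = (L - mu)/(L + mu) = 51/115 = 0.4435


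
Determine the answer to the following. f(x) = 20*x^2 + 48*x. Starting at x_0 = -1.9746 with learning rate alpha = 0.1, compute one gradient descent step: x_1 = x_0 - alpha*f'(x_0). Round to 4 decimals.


We compute the gradient at x_0 and apply the update.
f'(x) = 40*x + 48
f'(-1.9746) = 40*-1.9746 + 48 = -30.984
x_1 = -1.9746 - 0.1*-30.984 = 1.1238


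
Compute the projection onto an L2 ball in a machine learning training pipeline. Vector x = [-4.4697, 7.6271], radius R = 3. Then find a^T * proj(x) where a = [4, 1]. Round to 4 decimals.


Step 1: Compute ||x|| (intermediates to 6 decimals).
||x|| = sqrt((-4.4697)^2 + 7.6271^2) = 8.840298
Step 2: Project.
Since ||x|| > R, scale = R/||x|| = 3/8.840298 = 0.339355, proj(x) = scale * x
proj(x) = [-1.516815, 2.588295]
Step 3: Dot product.
a^T * proj(x) = 4*(-1.516815) + 1*2.588295 = -3.479


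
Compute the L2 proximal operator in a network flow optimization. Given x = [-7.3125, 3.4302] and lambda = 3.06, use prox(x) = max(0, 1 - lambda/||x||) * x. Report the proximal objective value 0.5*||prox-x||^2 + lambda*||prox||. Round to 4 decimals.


Step 1: Compute ||x||.
||x|| = 8.0771
Step 2: Compute scaling factor.
scale = max(0, 1 - 3.06/8.0771) = 0.6211
Step 3: prox(x) = [-4.5422, 2.1307]
||prox(x)|| = 5.0171
Step 4: Proximal objective.
0.5*||prox-x||^2 = 4.6818
lambda*||prox|| = 15.3523
Total = 20.034


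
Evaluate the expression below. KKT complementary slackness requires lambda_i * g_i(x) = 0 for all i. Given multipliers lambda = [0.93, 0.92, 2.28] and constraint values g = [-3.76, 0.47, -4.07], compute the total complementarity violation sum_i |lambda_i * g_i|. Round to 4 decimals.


KKT complementary slackness check:
lambda_1 * g_1 = 0.93 * -3.76 = -3.4968
lambda_2 * g_2 = 0.92 * 0.47 = 0.4324
lambda_3 * g_3 = 2.28 * -4.07 = -9.2796
Total violation = 3.4968 + 0.4324 + 9.2796 = 13.2088


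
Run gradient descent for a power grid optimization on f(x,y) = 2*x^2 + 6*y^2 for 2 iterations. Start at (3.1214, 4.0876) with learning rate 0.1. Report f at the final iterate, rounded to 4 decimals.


Gradient descent on f(x,y) = 2*x^2 + 6*y^2.
Starting point: (3.1214, 4.0876), alpha = 0.1
Step 1: grad_x = 2*2*3.1214 = 12.4856, grad_y = 2*6*4.0876 = 49.0512
  x_1 = 3.1214 - 0.1*12.4856 = 1.8728
  y_1 = 4.0876 - 0.1*49.0512 = -0.8175
Step 2: grad_x = 2*2*1.8728 = 7.4914, grad_y = 2*6*-0.8175 = -9.8102
  x_2 = 1.8728 - 0.1*7.4914 = 1.1237
  y_2 = -0.8175 - 0.1*-9.8102 = 0.1635
f(1.1237, 0.1635) = 2*1.1237^2 + 6*0.1635^2 = 2.6858


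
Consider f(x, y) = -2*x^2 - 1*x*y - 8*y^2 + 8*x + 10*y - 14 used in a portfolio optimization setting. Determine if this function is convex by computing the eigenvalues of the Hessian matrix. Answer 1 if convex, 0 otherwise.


The Hessian of f(x,y) = -2*x^2 - 1*x*y - 8*y^2 + 8*x + 10*y - 14 is:
H = [[-4, -1], [-1, -16]]
Trace = -4 - 16 = -20
Determinant = -4*-16 - (-1)^2 = 63
Discriminant = (-20)^2 - 4*63 = 148.0
Eigenvalues: lambda_1 = -16.0828, lambda_2 = -3.9172
The function is not convex.

0


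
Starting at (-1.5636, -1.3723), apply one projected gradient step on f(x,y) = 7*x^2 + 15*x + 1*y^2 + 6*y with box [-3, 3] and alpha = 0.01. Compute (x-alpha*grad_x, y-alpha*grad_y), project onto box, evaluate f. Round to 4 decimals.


Step 1: Compute gradient at (-1.5636, -1.3723).
grad_x = 2*7*-1.5636 + 15 = -6.8904
grad_y = 2*1*-1.3723 + 6 = 3.2554
Step 2: Gradient step.
x_raw = -1.5636 - 0.01*-6.8904 = -1.4947
y_raw = -1.3723 - 0.01*3.2554 = -1.4049
Step 3: Project onto [-3, 3].
x_proj = clip(-1.4947) = -1.4947
y_proj = clip(-1.4049) = -1.4049
Step 4: Evaluate f.
f(-1.4947, -1.4049) = -13.2371


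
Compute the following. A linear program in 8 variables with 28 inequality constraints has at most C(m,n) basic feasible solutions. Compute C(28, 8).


Each vertex corresponds to some choice of n active constraints out of m, so the number of vertices is at most C(m, n) = m! / (n!(m-n)!).
m = 28, n = 8
Numerator: 28 * 27 * 26 * 25 * 24 * 23 * 22 * 21
Denominator: 8! = 40320
C(28, 8) = 3108105


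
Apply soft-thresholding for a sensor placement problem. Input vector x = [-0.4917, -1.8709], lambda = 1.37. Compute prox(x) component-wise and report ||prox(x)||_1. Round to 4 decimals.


Soft-thresholding with lambda = 1.37:
prox(-0.4917) = sign(-0.4917)*max(|-0.4917| - 1.37, 0) = 0.0
prox(-1.8709) = sign(-1.8709)*max(|-1.8709| - 1.37, 0) = -0.5009
prox(x) = [0.0, -0.5009]
||prox(x)||_1 = 0.0 + 0.5009 = 0.5009


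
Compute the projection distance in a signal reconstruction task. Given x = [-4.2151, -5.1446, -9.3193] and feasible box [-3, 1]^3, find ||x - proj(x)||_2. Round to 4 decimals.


Project each component onto [-3, 1].
clip(-4.2151) = -3.0, clip(-5.1446) = -3.0, clip(-9.3193) = -3.0
Projection = [-3.0, -3.0, -3.0]
Squared diffs: [1.4765, 4.5993, 39.9336]
Distance = sqrt(46.0094) = 6.783


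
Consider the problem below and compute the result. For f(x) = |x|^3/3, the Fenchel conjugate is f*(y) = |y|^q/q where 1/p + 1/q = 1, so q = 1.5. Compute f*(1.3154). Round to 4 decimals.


The conjugate exponent q satisfies 1/p + 1/q = 1.
p = 3, so q = 3/(3 - 1) = 1.5
|y|^q = 1.3154^1.5 = 1.5086
f*(1.3154) = 1.5086 / 1.5 = 1.0058


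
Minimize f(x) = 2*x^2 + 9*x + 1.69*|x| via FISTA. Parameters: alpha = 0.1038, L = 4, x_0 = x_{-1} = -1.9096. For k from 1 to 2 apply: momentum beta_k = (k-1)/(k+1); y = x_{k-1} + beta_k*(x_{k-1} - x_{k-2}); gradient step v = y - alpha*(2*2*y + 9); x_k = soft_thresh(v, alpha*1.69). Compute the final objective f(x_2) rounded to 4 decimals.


FISTA on f(x) = 2*x^2 + 9*x + 1.69*|x|
L = 4, alpha = 0.1038
Iteration 1: beta = 0.0, y = -1.9096 + 0.0*(-1.9096 + 1.9096) = -1.9096
  grad(y) = 1.3616, v = y - alpha*grad = -2.0509
  prox(v) = soft_thresh(-2.0509, 0.1754) = -1.8755
Iteration 2: beta = 0.3333, y = -1.8755 + 0.3333*(-1.8755 + 1.9096) = -1.8641
  grad(y) = 1.5434, v = y - alpha*grad = -2.0244
  prox(v) = soft_thresh(-2.0244, 0.1754) = -1.8489
f(x_2) = 2*(-1.8489)^2 + 9*(-1.8489) + 1.69*|-1.8489| = -6.6786


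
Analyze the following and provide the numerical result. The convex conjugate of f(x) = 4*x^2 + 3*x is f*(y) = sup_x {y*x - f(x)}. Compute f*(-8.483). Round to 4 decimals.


f*(y) = sup_x {y*x - a*x^2 - b*x} = sup_x {(y-b)*x - a*x^2}
FOC: (y - b) - 2a*x = 0 => x* = (y - b)/(2a)
x* = (-8.483 - 3)/(2*4) = -1.4354
f*(-8.483) = (y-b)^2/(4a) = (-8.483 - 3)^2/(4*4)
= 131.8593/16 = 8.2412


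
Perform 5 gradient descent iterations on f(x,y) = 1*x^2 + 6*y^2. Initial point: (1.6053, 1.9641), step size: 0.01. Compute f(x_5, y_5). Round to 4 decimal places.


Gradient descent on f(x,y) = 1*x^2 + 6*y^2.
Starting point: (1.6053, 1.9641), alpha = 0.01
Step 1: grad_x = 2*1*1.6053 = 3.2106, grad_y = 2*6*1.9641 = 23.5692
  x_1 = 1.6053 - 0.01*3.2106 = 1.5732
  y_1 = 1.9641 - 0.01*23.5692 = 1.7284
Step 2: grad_x = 2*1*1.5732 = 3.1464, grad_y = 2*6*1.7284 = 20.7409
  x_2 = 1.5732 - 0.01*3.1464 = 1.5417
  y_2 = 1.7284 - 0.01*20.7409 = 1.521
Step 3: grad_x = 2*1*1.5417 = 3.0835, grad_y = 2*6*1.521 = 18.252
  x_3 = 1.5417 - 0.01*3.0835 = 1.5109
  y_3 = 1.521 - 0.01*18.252 = 1.3385
Step 4: grad_x = 2*1*1.5109 = 3.0218, grad_y = 2*6*1.3385 = 16.0617
  x_4 = 1.5109 - 0.01*3.0218 = 1.4807
  y_4 = 1.3385 - 0.01*16.0617 = 1.1779
Step 5: grad_x = 2*1*1.4807 = 2.9614, grad_y = 2*6*1.1779 = 14.1343
  x_5 = 1.4807 - 0.01*2.9614 = 1.4511
  y_5 = 1.1779 - 0.01*14.1343 = 1.0365
f(1.4511, 1.0365) = 1*1.4511^2 + 6*1.0365^2 = 8.5518


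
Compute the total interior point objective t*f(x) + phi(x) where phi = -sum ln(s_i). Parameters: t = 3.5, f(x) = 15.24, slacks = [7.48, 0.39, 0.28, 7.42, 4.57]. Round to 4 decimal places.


Step 1: Compute log-barrier.
ln values: [2.0122, -0.9416, -1.273, 2.0042, 1.5195]
phi = -(2.0122 - 0.9416 - 1.273 + 2.0042 + 1.5195) = -3.3214
Step 2: Compute augmented objective.
t*f(x) = 3.5*15.24 = 53.34
Total = 53.34 - 3.3214 = 50.0186


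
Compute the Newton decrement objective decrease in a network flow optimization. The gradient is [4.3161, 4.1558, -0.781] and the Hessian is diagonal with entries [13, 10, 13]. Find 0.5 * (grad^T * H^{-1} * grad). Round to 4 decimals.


Step 1: H is diagonal, so H^(-1) * g = [0.332, 0.4156, -0.0601].
Step 2: g^T H^(-1) g = sum_i g_i^2 / H_ii
  = (4.3161)^2/13 + (4.1558)^2/10 + (-0.781)^2/13
  = 1.433 + 1.7271 + 0.0469 = 3.207
Step 3: Objective decrease = 0.5 * g^T H^(-1) g = 1.6035


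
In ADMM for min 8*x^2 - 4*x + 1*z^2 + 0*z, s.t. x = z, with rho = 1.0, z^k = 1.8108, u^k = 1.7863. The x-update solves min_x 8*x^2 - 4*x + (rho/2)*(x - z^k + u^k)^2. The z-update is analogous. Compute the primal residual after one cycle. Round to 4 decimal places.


ADMM iteration with rho = 1.0, z^k = 1.8108, u^k = 1.7863
Step 1: x-update.
Minimize 8*x^2 - 4*x + (1.0/2)*(x - 1.8108 + 1.7863)^2
FOC: (2*8 + 1.0)*x = 4 + 1.0*(1.8108 - 1.7863)
x^{k+1} = 0.2367
Step 2: z-update.
Minimize 1*z^2 + 0*z + (1.0/2)*(0.2367 - z + 1.7863)^2
FOC: (2*1 + 1.0)*z = 0 + 1.0*(0.2367 + 1.7863)
z^{k+1} = 0.6743
Step 3: u-update.
u^{k+1} = 1.7863 + 0.2367 - 0.6743 = 1.3487
Step 4: Primal residual = |0.2367 - 0.6743| = 0.4376


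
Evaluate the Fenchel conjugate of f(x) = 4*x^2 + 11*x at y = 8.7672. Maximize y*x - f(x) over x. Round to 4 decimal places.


f*(y) = sup_x {y*x - a*x^2 - b*x} = sup_x {(y-b)*x - a*x^2}
FOC: (y - b) - 2a*x = 0 => x* = (y - b)/(2a)
x* = (8.7672 - 11)/(2*4) = -0.2791
f*(8.7672) = (y-b)^2/(4a) = (8.7672 - 11)^2/(4*4)
= 4.9854/16 = 0.3116


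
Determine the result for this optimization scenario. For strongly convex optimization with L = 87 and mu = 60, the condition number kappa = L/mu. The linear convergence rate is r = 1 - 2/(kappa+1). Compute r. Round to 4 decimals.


Step 1: Compute the condition number.
kappa = L/mu = 87/60 = 1.45
Step 2: Compute the convergence rate.
r = 1 - 2/(kappa + 1) = 1 - 2*mu/(L + mu) = (L - mu)/(L + mu) = 27/147 = 0.1837


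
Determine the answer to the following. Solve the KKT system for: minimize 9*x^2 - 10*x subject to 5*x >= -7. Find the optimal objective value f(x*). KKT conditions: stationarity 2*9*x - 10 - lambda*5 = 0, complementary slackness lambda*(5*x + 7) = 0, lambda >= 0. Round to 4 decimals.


Step 1: Try lambda = 0 (constraint inactive).
Stationarity: 2*9*x - 10 = 0
x* = 10/(2*9) = 5/9 = 0.5556 (rounded; the exact value 5/9 is used below)
Check constraint: 5*0.5556 = 2.778 >= -7 -- satisfied.
Step 2: Compute optimal value.
f(x*) = 9*(5/9)^2 - 10*(5/9) = -2.7778


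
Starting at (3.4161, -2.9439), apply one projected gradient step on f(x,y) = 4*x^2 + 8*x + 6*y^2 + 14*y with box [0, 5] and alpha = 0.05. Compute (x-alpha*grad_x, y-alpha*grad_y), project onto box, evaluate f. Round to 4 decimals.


Step 1: Compute gradient at (3.4161, -2.9439).
grad_x = 2*4*3.4161 + 8 = 35.3288
grad_y = 2*6*-2.9439 + 14 = -21.3268
Step 2: Gradient step.
x_raw = 3.4161 - 0.05*35.3288 = 1.6497
y_raw = -2.9439 - 0.05*-21.3268 = -1.8776
Step 3: Project onto [0, 5].
x_proj = clip(1.6497) = 1.6497
y_proj = clip(-1.8776) = 0.0
Step 4: Evaluate f.
f(1.6497, 0.0) = 24.0828


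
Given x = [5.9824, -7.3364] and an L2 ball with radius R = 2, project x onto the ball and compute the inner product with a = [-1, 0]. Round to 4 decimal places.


Step 1: Compute ||x|| (intermediates to 6 decimals).
||x|| = sqrt(5.9824^2 + (-7.3364)^2) = 9.466355
Step 2: Project.
Since ||x|| > R, scale = R/||x|| = 2/9.466355 = 0.211275, proj(x) = scale * x
proj(x) = [1.263932, -1.549998]
Step 3: Dot product.
a^T * proj(x) = -1*1.263932 + 0*(-1.549998) = -1.2639


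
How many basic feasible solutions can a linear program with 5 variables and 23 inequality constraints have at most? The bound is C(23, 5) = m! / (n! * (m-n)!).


Each vertex corresponds to some choice of n active constraints out of m, so the number of vertices is at most C(m, n) = m! / (n!(m-n)!).
m = 23, n = 5
Numerator: 23 * 22 * 21 * 20 * 19
Denominator: 5! = 120
C(23, 5) = 33649


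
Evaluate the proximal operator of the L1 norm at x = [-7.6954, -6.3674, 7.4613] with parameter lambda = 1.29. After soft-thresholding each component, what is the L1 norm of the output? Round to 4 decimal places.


Soft-thresholding with lambda = 1.29:
prox(-7.6954) = sign(-7.6954)*max(|-7.6954| - 1.29, 0) = -6.4054
prox(-6.3674) = sign(-6.3674)*max(|-6.3674| - 1.29, 0) = -5.0774
prox(7.4613) = sign(7.4613)*max(|7.4613| - 1.29, 0) = 6.1713
prox(x) = [-6.4054, -5.0774, 6.1713]
||prox(x)||_1 = 6.4054 + 5.0774 + 6.1713 = 17.6541


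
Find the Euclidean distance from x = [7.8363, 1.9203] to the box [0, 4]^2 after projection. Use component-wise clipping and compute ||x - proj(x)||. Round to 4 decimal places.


Project each component onto [0, 4].
clip(7.8363) = 4.0, clip(1.9203) = 1.9203
Projection = [4.0, 1.9203]
Squared diffs: [14.7172, 0.0]
Distance = sqrt(14.7172) = 3.8363


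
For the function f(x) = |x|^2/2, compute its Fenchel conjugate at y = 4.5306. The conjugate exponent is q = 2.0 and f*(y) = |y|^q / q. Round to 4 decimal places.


The conjugate exponent q satisfies 1/p + 1/q = 1.
p = 2, so q = 2/(2 - 1) = 2.0
|y|^q = 4.5306^2.0 = 20.5263
f*(4.5306) = 20.5263 / 2.0 = 10.2632


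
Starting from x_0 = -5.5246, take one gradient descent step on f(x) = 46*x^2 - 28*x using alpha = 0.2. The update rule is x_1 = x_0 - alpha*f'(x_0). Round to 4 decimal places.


We compute the gradient at x_0 and apply the update.
f'(x) = 92*x - 28
f'(-5.5246) = 92*-5.5246 - 28 = -536.2632
x_1 = -5.5246 - 0.2*-536.2632 = 101.728


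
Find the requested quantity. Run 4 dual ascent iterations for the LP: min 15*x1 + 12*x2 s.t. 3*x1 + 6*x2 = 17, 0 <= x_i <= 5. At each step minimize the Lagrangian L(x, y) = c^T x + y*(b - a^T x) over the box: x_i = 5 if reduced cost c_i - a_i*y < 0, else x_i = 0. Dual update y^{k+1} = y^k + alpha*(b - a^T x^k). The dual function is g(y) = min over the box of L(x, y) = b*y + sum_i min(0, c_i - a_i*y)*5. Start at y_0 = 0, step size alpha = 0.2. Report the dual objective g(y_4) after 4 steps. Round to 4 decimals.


Dual ascent for LP: min 15*x1 + 12*x2, 3*x1 + 6*x2 = 17, 0 <= x_i <= 5
Step 1: y^k = 0.0, reduced costs: (15.0, 12.0)
  x^k = (0.0, 0.0), subgradient = b - a^T x = 17.0
  y^{k+1} = 0.0 + 0.2*17.0 = 3.4
Step 2: y^k = 3.4, reduced costs: (4.8, -8.4)
  x^k = (0.0, 5.0), subgradient = b - a^T x = -13.0
  y^{k+1} = 3.4 + 0.2*-13.0 = 0.8
Step 3: y^k = 0.8, reduced costs: (12.6, 7.2)
  x^k = (0.0, 0.0), subgradient = b - a^T x = 17.0
  y^{k+1} = 0.8 + 0.2*17.0 = 4.2
Step 4: y^k = 4.2, reduced costs: (2.4, -13.2)
  x^k = (0.0, 5.0), subgradient = b - a^T x = -13.0
  y^{k+1} = 4.2 + 0.2*-13.0 = 1.6
Dual objective at y_4 = 1.6: reduced costs (10.2, 2.4), box minimizer x = (0.0, 0.0)
g(y_4) = b*y + (c1 - a1*y)*x1 + (c2 - a2*y)*x2 = 17*1.6 + 10.2*0.0 + 2.4*0.0 = 27.2 + 0.0 + 0.0 = 27.2


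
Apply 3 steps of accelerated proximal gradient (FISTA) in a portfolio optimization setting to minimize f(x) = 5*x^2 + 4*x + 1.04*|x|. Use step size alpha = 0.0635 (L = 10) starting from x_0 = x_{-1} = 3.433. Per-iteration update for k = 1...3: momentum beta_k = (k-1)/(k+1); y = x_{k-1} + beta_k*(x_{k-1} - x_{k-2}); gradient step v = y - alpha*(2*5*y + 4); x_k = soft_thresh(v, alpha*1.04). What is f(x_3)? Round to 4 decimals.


FISTA on f(x) = 5*x^2 + 4*x + 1.04*|x|
L = 10, alpha = 0.0635
Iteration 1: beta = 0.0, y = 3.433 + 0.0*(3.433 - 3.433) = 3.433
  grad(y) = 38.33, v = y - alpha*grad = 0.999
  prox(v) = soft_thresh(0.999, 0.066) = 0.933
Iteration 2: beta = 0.3333, y = 0.933 + 0.3333*(0.933 - 3.433) = 0.0997
  grad(y) = 4.9967, v = y - alpha*grad = -0.2176
  prox(v) = soft_thresh(-0.2176, 0.066) = -0.1516
Iteration 3: beta = 0.5, y = -0.1516 + 0.5*(-0.1516 - 0.933) = -0.6939
  grad(y) = -2.9387, v = y - alpha*grad = -0.5073
  prox(v) = soft_thresh(-0.5073, 0.066) = -0.4412
f(x_3) = 5*(-0.4412)^2 + 4*(-0.4412) + 1.04*|-0.4412| = -0.3326


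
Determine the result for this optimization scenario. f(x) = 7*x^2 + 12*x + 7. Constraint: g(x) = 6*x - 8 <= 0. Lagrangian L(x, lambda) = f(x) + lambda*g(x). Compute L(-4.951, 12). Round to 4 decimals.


Step 1: Evaluate f(x).
f(-4.951) = 7*(-4.951)^2 + 12*(-4.951) + 7 = 119.1748
Step 2: Evaluate g(x).
g(-4.951) = 6*-4.951 - 8 = -37.706
Step 3: Compute Lagrangian.
L = 119.1748 + 12*-37.706 = -333.2972


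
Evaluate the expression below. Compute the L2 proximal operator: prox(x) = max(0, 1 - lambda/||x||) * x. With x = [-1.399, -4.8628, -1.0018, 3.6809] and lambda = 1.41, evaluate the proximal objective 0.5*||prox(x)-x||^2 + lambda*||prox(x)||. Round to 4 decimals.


Step 1: Compute ||x||.
||x|| = 6.3369
Step 2: Compute scaling factor.
scale = max(0, 1 - 1.41/6.3369) = 0.7775
Step 3: prox(x) = [-1.0877, -3.7808, -0.7789, 2.8619]
||prox(x)|| = 4.9269
Step 4: Proximal objective.
0.5*||prox-x||^2 = 0.9941
lambda*||prox|| = 6.9469
Total = 7.941


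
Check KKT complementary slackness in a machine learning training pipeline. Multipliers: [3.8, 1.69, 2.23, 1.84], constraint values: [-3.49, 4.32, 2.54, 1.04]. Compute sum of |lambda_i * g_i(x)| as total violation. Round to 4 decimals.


KKT complementary slackness check:
lambda_1 * g_1 = 3.8 * -3.49 = -13.262
lambda_2 * g_2 = 1.69 * 4.32 = 7.3008
lambda_3 * g_3 = 2.23 * 2.54 = 5.6642
lambda_4 * g_4 = 1.84 * 1.04 = 1.9136
Total violation = 13.262 + 7.3008 + 5.6642 + 1.9136 = 28.1406


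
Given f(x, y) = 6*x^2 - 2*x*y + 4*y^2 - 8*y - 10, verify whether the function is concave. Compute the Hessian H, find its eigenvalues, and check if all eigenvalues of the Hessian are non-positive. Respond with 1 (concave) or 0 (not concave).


The Hessian of f(x,y) = 6*x^2 - 2*x*y + 4*y^2 - 8*y - 10 is:
H = [[12, -2], [-2, 8]]
Trace = 12 + 8 = 20
Determinant = 12*8 - (-2)^2 = 92
Discriminant = (20)^2 - 4*92 = 32.0
Eigenvalues: lambda_1 = 7.1716, lambda_2 = 12.8284
The function is not concave.

0


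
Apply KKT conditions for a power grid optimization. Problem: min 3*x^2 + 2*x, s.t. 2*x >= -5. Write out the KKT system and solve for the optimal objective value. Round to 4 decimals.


Step 1: Try lambda = 0 (constraint inactive).
Stationarity: 2*3*x + 2 = 0
x* = -2/(2*3) = -1/3 = -0.3333 (rounded; the exact value -1/3 is used below)
Check constraint: 2*-0.3333 = -0.6666 >= -5 -- satisfied.
Step 2: Compute optimal value.
f(x*) = 3*(-1/3)^2 + 2*(-1/3) = -0.3333


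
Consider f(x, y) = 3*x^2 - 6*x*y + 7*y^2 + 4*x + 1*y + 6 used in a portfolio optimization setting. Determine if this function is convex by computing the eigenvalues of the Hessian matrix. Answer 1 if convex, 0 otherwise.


The Hessian of f(x,y) = 3*x^2 - 6*x*y + 7*y^2 + 4*x + 1*y + 6 is:
H = [[6, -6], [-6, 14]]
Trace = 6 + 14 = 20
Determinant = 6*14 - (-6)^2 = 48
Discriminant = (20)^2 - 4*48 = 208.0
Eigenvalues: lambda_1 = 2.7889, lambda_2 = 17.2111
The function is convex.

1


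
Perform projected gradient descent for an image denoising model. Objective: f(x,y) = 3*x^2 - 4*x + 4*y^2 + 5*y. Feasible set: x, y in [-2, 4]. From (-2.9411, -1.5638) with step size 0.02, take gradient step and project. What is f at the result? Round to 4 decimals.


Step 1: Compute gradient at (-2.9411, -1.5638).
grad_x = 2*3*-2.9411 - 4 = -21.6466
grad_y = 2*4*-1.5638 + 5 = -7.5104
Step 2: Gradient step.
x_raw = -2.9411 - 0.02*-21.6466 = -2.5082
y_raw = -1.5638 - 0.02*-7.5104 = -1.4136
Step 3: Project onto [-2, 4].
x_proj = clip(-2.5082) = -2.0
y_proj = clip(-1.4136) = -1.4136
Step 4: Evaluate f.
f(-2.0, -1.4136) = 20.925


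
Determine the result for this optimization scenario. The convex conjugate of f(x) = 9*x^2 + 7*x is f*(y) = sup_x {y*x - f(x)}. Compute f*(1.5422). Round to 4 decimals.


f*(y) = sup_x {y*x - a*x^2 - b*x} = sup_x {(y-b)*x - a*x^2}
FOC: (y - b) - 2a*x = 0 => x* = (y - b)/(2a)
x* = (1.5422 - 7)/(2*9) = -0.3032
f*(1.5422) = (y-b)^2/(4a) = (1.5422 - 7)^2/(4*9)
= 29.7876/36 = 0.8274


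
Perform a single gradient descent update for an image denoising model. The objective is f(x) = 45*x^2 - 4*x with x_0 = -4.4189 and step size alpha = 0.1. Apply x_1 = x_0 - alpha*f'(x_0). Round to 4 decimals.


We compute the gradient at x_0 and apply the update.
f'(x) = 90*x - 4
f'(-4.4189) = 90*-4.4189 - 4 = -401.701
x_1 = -4.4189 - 0.1*-401.701 = 35.7512


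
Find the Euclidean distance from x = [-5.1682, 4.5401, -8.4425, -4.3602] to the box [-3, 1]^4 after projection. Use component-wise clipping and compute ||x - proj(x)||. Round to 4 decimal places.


Project each component onto [-3, 1].
clip(-5.1682) = -3.0, clip(4.5401) = 1.0, clip(-8.4425) = -3.0, clip(-4.3602) = -3.0
Projection = [-3.0, 1.0, -3.0, -3.0]
Squared diffs: [4.7011, 12.5323, 29.6208, 1.8501]
Distance = sqrt(48.7043) = 6.9789


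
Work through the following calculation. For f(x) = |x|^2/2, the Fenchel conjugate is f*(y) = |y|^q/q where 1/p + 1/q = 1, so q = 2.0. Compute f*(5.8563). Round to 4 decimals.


The conjugate exponent q satisfies 1/p + 1/q = 1.
p = 2, so q = 2/(2 - 1) = 2.0
|y|^q = 5.8563^2.0 = 34.2962
f*(5.8563) = 34.2962 / 2.0 = 17.1481


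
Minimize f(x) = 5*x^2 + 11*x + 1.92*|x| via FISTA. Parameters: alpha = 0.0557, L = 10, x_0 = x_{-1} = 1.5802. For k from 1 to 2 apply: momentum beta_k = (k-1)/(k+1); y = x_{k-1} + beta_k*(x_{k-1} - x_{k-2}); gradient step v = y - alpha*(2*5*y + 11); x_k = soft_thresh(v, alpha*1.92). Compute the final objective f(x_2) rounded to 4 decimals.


FISTA on f(x) = 5*x^2 + 11*x + 1.92*|x|
L = 10, alpha = 0.0557
Iteration 1: beta = 0.0, y = 1.5802 + 0.0*(1.5802 - 1.5802) = 1.5802
  grad(y) = 26.802, v = y - alpha*grad = 0.0873
  prox(v) = soft_thresh(0.0873, 0.1069) = 0.0
Iteration 2: beta = 0.3333, y = 0.0 + 0.3333*(0.0 - 1.5802) = -0.5267
  grad(y) = 5.7327, v = y - alpha*grad = -0.846
  prox(v) = soft_thresh(-0.846, 0.1069) = -0.7391
f(x_2) = 5*(-0.7391)^2 + 11*(-0.7391) + 1.92*|-0.7391| = -3.9797


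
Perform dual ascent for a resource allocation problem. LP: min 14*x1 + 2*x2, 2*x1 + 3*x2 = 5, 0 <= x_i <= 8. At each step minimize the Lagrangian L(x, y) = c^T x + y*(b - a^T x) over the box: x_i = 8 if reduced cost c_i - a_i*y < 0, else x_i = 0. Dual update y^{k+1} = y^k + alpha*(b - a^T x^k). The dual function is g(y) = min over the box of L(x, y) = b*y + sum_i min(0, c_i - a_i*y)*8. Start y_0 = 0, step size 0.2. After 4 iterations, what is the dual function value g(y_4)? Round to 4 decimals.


Dual ascent for LP: min 14*x1 + 2*x2, 2*x1 + 3*x2 = 5, 0 <= x_i <= 8
Step 1: y^k = 0.0, reduced costs: (14.0, 2.0)
  x^k = (0.0, 0.0), subgradient = b - a^T x = 5.0
  y^{k+1} = 0.0 + 0.2*5.0 = 1.0
Step 2: y^k = 1.0, reduced costs: (12.0, -1.0)
  x^k = (0.0, 8.0), subgradient = b - a^T x = -19.0
  y^{k+1} = 1.0 + 0.2*-19.0 = -2.8
Step 3: y^k = -2.8, reduced costs: (19.6, 10.4)
  x^k = (0.0, 0.0), subgradient = b - a^T x = 5.0
  y^{k+1} = -2.8 + 0.2*5.0 = -1.8
Step 4: y^k = -1.8, reduced costs: (17.6, 7.4)
  x^k = (0.0, 0.0), subgradient = b - a^T x = 5.0
  y^{k+1} = -1.8 + 0.2*5.0 = -0.8
Dual objective at y_4 = -0.8: reduced costs (15.6, 4.4), box minimizer x = (0.0, 0.0)
g(y_4) = b*y + (c1 - a1*y)*x1 + (c2 - a2*y)*x2 = 5*(-0.8) + 15.6*0.0 + 4.4*0.0 = -4.0 + 0.0 + 0.0 = -4.0


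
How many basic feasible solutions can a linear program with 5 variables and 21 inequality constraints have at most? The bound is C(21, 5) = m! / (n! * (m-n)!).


Each vertex corresponds to some choice of n active constraints out of m, so the number of vertices is at most C(m, n) = m! / (n!(m-n)!).
m = 21, n = 5
Numerator: 21 * 20 * 19 * 18 * 17
Denominator: 5! = 120
C(21, 5) = 20349


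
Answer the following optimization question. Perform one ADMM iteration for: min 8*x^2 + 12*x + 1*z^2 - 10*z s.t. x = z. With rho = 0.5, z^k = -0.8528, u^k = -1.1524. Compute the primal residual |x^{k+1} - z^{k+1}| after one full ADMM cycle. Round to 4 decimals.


ADMM iteration with rho = 0.5, z^k = -0.8528, u^k = -1.1524
Step 1: x-update.
Minimize 8*x^2 + 12*x + (0.5/2)*(x + 0.8528 - 1.1524)^2
FOC: (2*8 + 0.5)*x = -12 + 0.5*(-0.8528 + 1.1524)
x^{k+1} = -0.7182
Step 2: z-update.
Minimize 1*z^2 - 10*z + (0.5/2)*(-0.7182 - z - 1.1524)^2
FOC: (2*1 + 0.5)*z = 10 + 0.5*(-0.7182 - 1.1524)
z^{k+1} = 3.6259
Step 3: u-update.
u^{k+1} = -1.1524 - 0.7182 - 3.6259 = -5.4965
Step 4: Primal residual = |-0.7182 - 3.6259| = 4.3441


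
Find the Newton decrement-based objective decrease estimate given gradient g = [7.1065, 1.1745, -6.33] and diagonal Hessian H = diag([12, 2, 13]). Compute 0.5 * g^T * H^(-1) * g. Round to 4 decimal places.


Step 1: H is diagonal, so H^(-1) * g = [0.5922, 0.5873, -0.4869].
Step 2: g^T H^(-1) g = sum_i g_i^2 / H_ii
  = (7.1065)^2/12 + (1.1745)^2/2 + (-6.33)^2/13
  = 4.2085 + 0.6897 + 3.0822 = 7.9805
Step 3: Objective decrease = 0.5 * g^T H^(-1) g = 3.9902


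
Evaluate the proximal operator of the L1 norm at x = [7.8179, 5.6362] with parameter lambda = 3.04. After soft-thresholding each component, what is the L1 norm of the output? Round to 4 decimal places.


Soft-thresholding with lambda = 3.04:
prox(7.8179) = sign(7.8179)*max(|7.8179| - 3.04, 0) = 4.7779
prox(5.6362) = sign(5.6362)*max(|5.6362| - 3.04, 0) = 2.5962
prox(x) = [4.7779, 2.5962]
||prox(x)||_1 = 4.7779 + 2.5962 = 7.3741


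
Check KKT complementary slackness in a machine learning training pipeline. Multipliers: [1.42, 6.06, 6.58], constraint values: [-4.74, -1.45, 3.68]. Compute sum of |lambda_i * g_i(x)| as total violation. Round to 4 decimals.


KKT complementary slackness check:
lambda_1 * g_1 = 1.42 * -4.74 = -6.7308
lambda_2 * g_2 = 6.06 * -1.45 = -8.787
lambda_3 * g_3 = 6.58 * 3.68 = 24.2144
Total violation = 6.7308 + 8.787 + 24.2144 = 39.7322


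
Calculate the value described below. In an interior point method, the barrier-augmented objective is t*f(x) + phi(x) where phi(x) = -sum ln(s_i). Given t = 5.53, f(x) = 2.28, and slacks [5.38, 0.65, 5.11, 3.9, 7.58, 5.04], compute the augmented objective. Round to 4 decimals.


Step 1: Compute log-barrier.
ln values: [1.6827, -0.4308, 1.6312, 1.361, 2.0255, 1.6174]
phi = -(1.6827 - 0.4308 + 1.6312 + 1.361 + 2.0255 + 1.6174) = -7.887
Step 2: Compute augmented objective.
t*f(x) = 5.53*2.28 = 12.6084
Total = 12.6084 - 7.887 = 4.7214


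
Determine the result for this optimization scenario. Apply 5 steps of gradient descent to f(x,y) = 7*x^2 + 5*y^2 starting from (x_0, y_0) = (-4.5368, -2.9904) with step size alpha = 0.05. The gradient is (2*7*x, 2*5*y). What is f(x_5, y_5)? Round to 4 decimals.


Gradient descent on f(x,y) = 7*x^2 + 5*y^2.
Starting point: (-4.5368, -2.9904), alpha = 0.05
Step 1: grad_x = 2*7*-4.5368 = -63.5152, grad_y = 2*5*-2.9904 = -29.904
  x_1 = -4.5368 - 0.05*-63.5152 = -1.361
  y_1 = -2.9904 - 0.05*-29.904 = -1.4952
Step 2: grad_x = 2*7*-1.361 = -19.0546, grad_y = 2*5*-1.4952 = -14.952
  x_2 = -1.361 - 0.05*-19.0546 = -0.4083
  y_2 = -1.4952 - 0.05*-14.952 = -0.7476
Step 3: grad_x = 2*7*-0.4083 = -5.7164, grad_y = 2*5*-0.7476 = -7.476
  x_3 = -0.4083 - 0.05*-5.7164 = -0.1225
  y_3 = -0.7476 - 0.05*-7.476 = -0.3738
Step 4: grad_x = 2*7*-0.1225 = -1.7149, grad_y = 2*5*-0.3738 = -3.738
  x_4 = -0.1225 - 0.05*-1.7149 = -0.0367
  y_4 = -0.3738 - 0.05*-3.738 = -0.1869
Step 5: grad_x = 2*7*-0.0367 = -0.5145, grad_y = 2*5*-0.1869 = -1.869
  x_5 = -0.0367 - 0.05*-0.5145 = -0.011
  y_5 = -0.1869 - 0.05*-1.869 = -0.0935
f(-0.011, -0.0935) = 7*(-0.011)^2 + 5*(-0.0935)^2 = 0.0445


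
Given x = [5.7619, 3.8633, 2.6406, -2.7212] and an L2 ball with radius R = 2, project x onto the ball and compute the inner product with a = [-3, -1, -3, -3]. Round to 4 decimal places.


Step 1: Compute ||x|| (intermediates to 6 decimals).
||x|| = sqrt(5.7619^2 + 3.8633^2 + 2.6406^2 + (-2.7212)^2) = 7.905838
Step 2: Project.
Since ||x|| > R, scale = R/||x|| = 2/7.905838 = 0.252978, proj(x) = scale * x
proj(x) = [1.457634, 0.97733, 0.668014, -0.688404]
Step 3: Dot product.
a^T * proj(x) = -3*1.457634 - 1*0.97733 - 3*0.668014 - 3*(-0.688404) = -5.2891


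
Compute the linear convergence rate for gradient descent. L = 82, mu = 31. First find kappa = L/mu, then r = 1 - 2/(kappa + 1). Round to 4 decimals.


Step 1: Compute the condition number.
kappa = L/mu = 82/31 = 2.6452
Step 2: Compute the convergence rate.
r = 1 - 2/(kappa + 1) = 1 - 2*mu/(L + mu) = (L - mu)/(L + mu) = 51/113 = 0.4513
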